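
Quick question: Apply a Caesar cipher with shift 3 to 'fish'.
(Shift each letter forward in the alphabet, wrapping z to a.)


Shift each letter by 3: f -> i, i -> l, s -> v, h -> k. Result: 'ilvk'.

ilvk


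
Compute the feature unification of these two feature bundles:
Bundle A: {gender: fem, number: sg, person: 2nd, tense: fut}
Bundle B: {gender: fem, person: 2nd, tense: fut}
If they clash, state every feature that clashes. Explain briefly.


Compare features:
gender: A=fem vs B=fem -> unified: fem
number: A=sg vs B=_ -> unified: sg
person: A=2nd vs B=2nd -> unified: 2nd
tense: A=fut vs B=fut -> unified: fut
No clashes found.

Unified: {gender: fem, number: sg, person: 2nd, tense: fut}


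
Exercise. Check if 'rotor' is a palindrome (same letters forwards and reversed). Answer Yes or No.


Forward: 'rotor'
Reversed: 'rotor'
They are identical.

Yes


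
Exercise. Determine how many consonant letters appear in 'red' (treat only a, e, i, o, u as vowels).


Consonants in 'red': r, d = 2 consonants.

2


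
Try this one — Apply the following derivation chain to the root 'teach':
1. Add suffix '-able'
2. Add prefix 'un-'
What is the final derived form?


Step 1: Add suffix '-able' to 'teach' = 'teachable'
Step 2: Add prefix 'un-' to 'teachable' = 'unteachable'

unteachable


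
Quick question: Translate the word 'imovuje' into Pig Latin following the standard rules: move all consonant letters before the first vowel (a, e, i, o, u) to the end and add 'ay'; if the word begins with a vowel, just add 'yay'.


'imovuje' starts with a vowel, so add 'yay': 'imovujeyay'.

imovujeyay


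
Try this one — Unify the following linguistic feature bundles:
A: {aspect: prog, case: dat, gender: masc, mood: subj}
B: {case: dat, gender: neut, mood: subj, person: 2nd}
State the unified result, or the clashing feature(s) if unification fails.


Compare features:
aspect: A=prog vs B=_ -> unified: prog
case: A=dat vs B=dat -> unified: dat
gender: A=masc vs B=neut -> CLASH
mood: A=subj vs B=subj -> unified: subj
person: A=_ vs B=2nd -> unified: 2nd
Clash detected on feature 'gender' (masc vs neut); unification fails.

CLASH on 'gender' (masc vs neut)


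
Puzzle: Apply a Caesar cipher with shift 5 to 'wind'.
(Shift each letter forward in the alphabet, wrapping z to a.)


Shift each letter by 5: w -> b, i -> n, n -> s, d -> i. Result: 'bnsi'.

bnsi


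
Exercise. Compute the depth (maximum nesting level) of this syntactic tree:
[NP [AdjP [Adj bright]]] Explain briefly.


Count bracket nesting levels:
'[' at pos 0: depth = 1
'[' at pos 4: depth = 2
'[' at pos 10: depth = 3
Maximum depth reached: 3

3


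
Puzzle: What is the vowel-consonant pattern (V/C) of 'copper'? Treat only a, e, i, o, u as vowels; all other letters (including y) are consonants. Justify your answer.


Letter mapping: c = C, o = V, p = C, p = C, e = V, r = C.

CVCCVC


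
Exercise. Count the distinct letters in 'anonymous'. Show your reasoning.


Unique letters in 'anonymous': {a, m, n, o, s, u, y} = 7 distinct letters.

7


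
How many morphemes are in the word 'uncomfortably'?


Decomposition: un- (prefix) + comfort (root) + -able (suffix) + -ly (suffix) = 4 morpheme(s)

4 morphemes


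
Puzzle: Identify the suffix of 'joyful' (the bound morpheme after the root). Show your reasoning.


The word 'joyful' = 'joy' (root) + '-ful' (suffix). The suffix is '-ful'.

ful


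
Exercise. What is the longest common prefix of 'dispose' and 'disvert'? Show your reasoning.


Compare from the start: 3 characters match: 'dis'. Mismatch at position 4: 'p' vs 'v'.

dis


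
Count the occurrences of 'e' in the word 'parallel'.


Letter 'e' in 'parallel': found at position(s) 7 = 1 occurrence(s).

1


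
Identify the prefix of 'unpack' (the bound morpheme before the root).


The word 'unpack' = 'un' (prefix) + 'pack' (root). The prefix is 'un'.

un


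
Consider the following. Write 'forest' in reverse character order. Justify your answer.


Reverse 'forest' character by character: 'tserof'.

tserof


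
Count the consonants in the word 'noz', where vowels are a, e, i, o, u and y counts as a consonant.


Consonants in 'noz': n, z = 2 consonants.

2


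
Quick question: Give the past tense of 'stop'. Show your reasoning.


Apply rule: Double final consonant and add -ed. 'stop' becomes 'stopped'.

stopped


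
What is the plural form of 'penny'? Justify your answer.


Apply rule: Change -y to -ies (consonant + y). 'penny' becomes 'pennies'.

pennies


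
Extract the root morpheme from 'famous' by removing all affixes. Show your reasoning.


Remove suffix '-ous' from 'famous' to get root 'fame'.

fame


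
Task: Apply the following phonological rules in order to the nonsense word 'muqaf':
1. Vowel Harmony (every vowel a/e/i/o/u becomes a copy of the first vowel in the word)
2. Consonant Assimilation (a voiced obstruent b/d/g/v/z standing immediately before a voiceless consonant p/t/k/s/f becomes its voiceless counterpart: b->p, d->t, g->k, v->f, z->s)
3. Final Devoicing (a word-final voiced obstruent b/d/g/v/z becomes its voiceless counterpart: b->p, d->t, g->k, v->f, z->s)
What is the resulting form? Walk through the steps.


Starting form: 'muqaf'
Rule 1: Vowel Harmony: all vowels become 'u' (matching first vowel). 'muqaf' -> 'muquf'
Rule 2: Consonant Assimilation: no voiced obstruent (b/d/g/v/z) stands immediately before a voiceless consonant (p/t/k/s/f). No change.
Rule 3: Final Devoicing: final consonant 'f' is not one of the voiced obstruents b/d/g/v/z. No change.
Final form: 'muquf'

muquf


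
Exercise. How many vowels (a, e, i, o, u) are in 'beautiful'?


Vowels in 'beautiful': e, a, u, i, u = 5 vowels.

5


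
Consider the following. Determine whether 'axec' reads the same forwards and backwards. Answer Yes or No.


Forward: 'axec'
Reversed: 'cexa'
They differ.

No


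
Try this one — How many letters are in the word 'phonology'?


Spell out 'phonology' and number each letter: p(1), h(2), o(3), n(4), o(5), l(6), o(7), g(8), y(9). Total: 9 letters.

9


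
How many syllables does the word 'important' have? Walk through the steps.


Break 'important' into syllables: im-por-tant -> im | por | tant = 3 syllables

3 syllables


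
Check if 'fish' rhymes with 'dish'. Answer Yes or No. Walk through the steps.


Rime (stressed vowel + following sounds) of 'fish': -ish = /ɪʃ/
Rime of 'dish': -ish = /ɪʃ/
/ɪʃ/ and /ɪʃ/ are the same ending sound, so the words rhyme.

Yes


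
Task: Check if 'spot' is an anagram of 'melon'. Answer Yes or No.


Sorted letters of 'spot': 'opst'
Sorted letters of 'melon': 'elmno'
They do not match.

No


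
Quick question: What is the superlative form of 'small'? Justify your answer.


Apply superlative formation (add -est): 'small' -> 'smallest'.

smallest


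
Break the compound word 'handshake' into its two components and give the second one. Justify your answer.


Split 'handshake' into 'hand' + 'shake'. The second part is 'shake'.

shake


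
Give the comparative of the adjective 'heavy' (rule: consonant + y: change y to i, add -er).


Apply comparative formation (consonant + y: change y to i, add -er): 'heavy' -> 'heavier'.

heavier


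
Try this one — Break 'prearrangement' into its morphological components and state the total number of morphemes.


Step 1: Identify prefix: 'pre' (meaning: before)
Step 2: Identify root: 'arrange'
Step 3: Identify suffix(es): 'ment'
Decomposition: pre- (prefix: before) + arrange (root) + -ment (suffix: action/result)
Total morphemes: 3

3 morphemes (pre- (prefix: before) + arrange (root) + -ment (suffix: action/result))


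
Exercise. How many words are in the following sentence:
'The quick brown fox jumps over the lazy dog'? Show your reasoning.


Split into words: The | quick | brown | fox | jumps | over | the | lazy | dog = 9 words.

9


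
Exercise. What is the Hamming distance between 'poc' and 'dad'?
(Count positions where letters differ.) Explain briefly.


Alignment:
Position 1: 'p' vs 'd' = DIFFER
Position 2: 'o' vs 'a' = DIFFER
Position 3: 'c' vs 'd' = DIFFER
Total differences: 3

3


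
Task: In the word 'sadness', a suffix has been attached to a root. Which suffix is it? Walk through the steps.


The word 'sadness' = 'sad' (root) + '-ness' (suffix). The suffix is '-ness'.

ness


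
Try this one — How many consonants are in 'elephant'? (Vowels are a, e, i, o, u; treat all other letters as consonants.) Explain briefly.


Consonants in 'elephant': l, p, h, n, t = 5 consonants.

5


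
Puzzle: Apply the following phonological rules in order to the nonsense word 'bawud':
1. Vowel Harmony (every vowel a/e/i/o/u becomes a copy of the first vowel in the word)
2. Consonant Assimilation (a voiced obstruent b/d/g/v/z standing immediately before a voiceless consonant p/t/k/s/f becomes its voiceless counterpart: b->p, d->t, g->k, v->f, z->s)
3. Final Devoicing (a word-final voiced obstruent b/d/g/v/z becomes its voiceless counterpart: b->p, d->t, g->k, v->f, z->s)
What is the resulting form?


Starting form: 'bawud'
Rule 1: Vowel Harmony: all vowels become 'a' (matching first vowel). 'bawud' -> 'bawad'
Rule 2: Consonant Assimilation: no voiced obstruent (b/d/g/v/z) stands immediately before a voiceless consonant (p/t/k/s/f). No change.
Rule 3: Final Devoicing: word-final voiced obstruent 'd' becomes voiceless 't'. 'bawad' -> 'bawat'
Final form: 'bawat'

bawat


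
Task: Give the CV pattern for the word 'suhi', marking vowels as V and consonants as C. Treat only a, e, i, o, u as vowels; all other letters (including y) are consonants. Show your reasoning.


Letter mapping: s = C, u = V, h = C, i = V.

CVCV


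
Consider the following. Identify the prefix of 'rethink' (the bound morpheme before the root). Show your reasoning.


The word 'rethink' = 're' (prefix) + 'think' (root). The prefix is 're'.

re


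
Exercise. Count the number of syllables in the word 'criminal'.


Break 'criminal' into syllables: crim-i-nal -> crim | i | nal = 3 syllables

3 syllables


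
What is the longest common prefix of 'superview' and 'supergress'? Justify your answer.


Compare from the start: 5 characters match: 'super'. Mismatch at position 6: 'v' vs 'g'.

super


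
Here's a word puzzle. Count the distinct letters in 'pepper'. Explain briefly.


Unique letters in 'pepper': {e, p, r} = 3 distinct letters.

3


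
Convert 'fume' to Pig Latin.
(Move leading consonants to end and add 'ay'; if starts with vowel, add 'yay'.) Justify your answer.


'fume': move consonant cluster 'f' to end and add 'ay': 'umefay'.

umefay


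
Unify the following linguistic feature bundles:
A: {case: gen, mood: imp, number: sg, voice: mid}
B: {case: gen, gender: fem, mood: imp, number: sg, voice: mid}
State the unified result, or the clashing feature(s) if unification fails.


Compare features:
case: A=gen vs B=gen -> unified: gen
gender: A=_ vs B=fem -> unified: fem
mood: A=imp vs B=imp -> unified: imp
number: A=sg vs B=sg -> unified: sg
voice: A=mid vs B=mid -> unified: mid
No clashes found.

Unified: {case: gen, gender: fem, mood: imp, number: sg, voice: mid}


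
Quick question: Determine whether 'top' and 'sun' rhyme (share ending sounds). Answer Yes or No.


Rime (stressed vowel + following sounds) of 'top': -op = /ɒp/
Rime of 'sun': -un = /ʌn/
/ɒp/ and /ʌn/ are different ending sounds, so the words do not rhyme.

No


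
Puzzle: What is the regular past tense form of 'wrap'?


Apply rule: Double final consonant and add -ed. 'wrap' becomes 'wrapped'.

wrapped


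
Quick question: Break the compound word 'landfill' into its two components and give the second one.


Split 'landfill' into 'land' + 'fill'. The second part is 'fill'.

fill


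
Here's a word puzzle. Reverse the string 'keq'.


Reverse 'keq' character by character: 'qek'.

qek


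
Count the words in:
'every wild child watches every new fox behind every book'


Split into words: every | wild | child | watches | every | new | fox | behind | every | book = 10 words.

10


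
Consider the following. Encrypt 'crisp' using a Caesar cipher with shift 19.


Shift each letter by 19: c -> v, r -> k, i -> b, s -> l, p -> i. Result: 'vkbli'.

vkbli


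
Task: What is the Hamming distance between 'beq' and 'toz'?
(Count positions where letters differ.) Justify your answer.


Alignment:
Position 1: 'b' vs 't' = DIFFER
Position 2: 'e' vs 'o' = DIFFER
Position 3: 'q' vs 'z' = DIFFER
Total differences: 3

3


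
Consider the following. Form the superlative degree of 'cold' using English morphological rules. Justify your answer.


Apply superlative formation (add -est): 'cold' -> 'coldest'.

coldest


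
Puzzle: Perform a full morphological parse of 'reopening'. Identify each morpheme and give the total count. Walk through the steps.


Step 1: Identify prefix: 're' (meaning: again)
Step 2: Identify root: 'open'
Step 3: Identify suffix(es): 'ing'
Decomposition: re- (prefix: again) + open (root) + -ing (suffix: ongoing action)
Total morphemes: 3

3 morphemes (re- (prefix: again) + open (root) + -ing (suffix: ongoing action))


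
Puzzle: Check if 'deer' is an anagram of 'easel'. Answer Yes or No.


Sorted letters of 'deer': 'deer'
Sorted letters of 'easel': 'aeels'
They do not match.

No


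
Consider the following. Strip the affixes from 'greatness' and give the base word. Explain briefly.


Remove suffix '-ness' from 'greatness' to get root 'great'.

great


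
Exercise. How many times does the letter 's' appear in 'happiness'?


Letter 's' in 'happiness': found at position(s) 8, 9 = 2 occurrence(s).

2


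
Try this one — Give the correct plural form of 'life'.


Apply rule: Change -fe to -ves. 'life' becomes 'lives'.

lives


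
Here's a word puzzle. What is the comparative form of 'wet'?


Apply comparative formation (double final consonant, add -er): 'wet' -> 'wetter'.

wetter


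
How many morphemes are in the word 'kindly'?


Decomposition: kind (root) + -ly (suffix) = 2 morpheme(s)

2 morphemes


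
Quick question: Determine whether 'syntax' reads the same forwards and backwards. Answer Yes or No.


Forward: 'syntax'
Reversed: 'xatnys'
They differ.

No


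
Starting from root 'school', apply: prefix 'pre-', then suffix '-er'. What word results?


Step 1: Add prefix 'pre-' to 'school' = 'preschool'
Step 2: Add suffix '-er' to 'preschool' = 'preschooler'

preschooler


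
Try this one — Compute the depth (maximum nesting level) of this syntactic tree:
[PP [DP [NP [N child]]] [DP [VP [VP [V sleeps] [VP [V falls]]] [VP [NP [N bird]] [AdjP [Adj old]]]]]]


Count bracket nesting levels:
'[' at pos 0: depth = 1
'[' at pos 4: depth = 2
'[' at pos 8: depth = 3
'[' at pos 12: depth = 4
'[' at pos 24: depth = 2
'[' at pos 28: depth = 3
'[' at pos 32: depth = 4
'[' at pos 36: depth = 5
'[' at pos 47: depth = 5
'[' at pos 51: depth = 6
'[' at pos 63: depth = 4
'[' at pos 67: depth = 5
'[' at pos 71: depth = 6
'[' at pos 81: depth = 5
'[' at pos 87: depth = 6
Maximum depth reached: 6

6


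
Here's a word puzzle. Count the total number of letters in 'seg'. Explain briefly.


Spell out 'seg' and number each letter: s(1), e(2), g(3). Total: 3 letters.

3


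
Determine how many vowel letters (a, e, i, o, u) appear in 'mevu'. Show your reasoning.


Vowels in 'mevu': e, u = 2 vowels.

2


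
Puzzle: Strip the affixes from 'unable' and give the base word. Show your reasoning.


Remove prefix 'un' from 'unable' to get root 'able'.

able


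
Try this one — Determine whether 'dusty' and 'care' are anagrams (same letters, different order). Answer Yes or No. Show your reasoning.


Sorted letters of 'dusty': 'dstuy'
Sorted letters of 'care': 'acer'
They do not match.

No


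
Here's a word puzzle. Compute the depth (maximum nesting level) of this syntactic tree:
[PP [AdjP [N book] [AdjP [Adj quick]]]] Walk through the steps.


Count bracket nesting levels:
'[' at pos 0: depth = 1
'[' at pos 4: depth = 2
'[' at pos 10: depth = 3
'[' at pos 19: depth = 3
'[' at pos 25: depth = 4
Maximum depth reached: 4

4


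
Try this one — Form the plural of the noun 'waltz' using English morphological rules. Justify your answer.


Apply rule: Add -es (sibilant/fricative ending). 'waltz' becomes 'waltzes'.

waltzes


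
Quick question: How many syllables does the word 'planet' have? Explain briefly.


Break 'planet' into syllables: plan-et -> plan | et = 2 syllables

2 syllables


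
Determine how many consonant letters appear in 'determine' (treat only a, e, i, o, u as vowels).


Consonants in 'determine': d, t, r, m, n = 5 consonants.

5


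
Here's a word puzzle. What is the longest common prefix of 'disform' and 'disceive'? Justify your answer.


Compare from the start: 3 characters match: 'dis'. Mismatch at position 4: 'f' vs 'c'.

dis


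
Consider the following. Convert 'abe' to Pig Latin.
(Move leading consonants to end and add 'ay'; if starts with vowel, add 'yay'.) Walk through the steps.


'abe' starts with a vowel, so add 'yay': 'abeyay'.

abeyay


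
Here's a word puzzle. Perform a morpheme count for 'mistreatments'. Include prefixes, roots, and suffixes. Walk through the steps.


Decomposition: mis- (prefix) + treat (root) + -ment (suffix) + -s (plural) = 4 morpheme(s)

4 morphemes


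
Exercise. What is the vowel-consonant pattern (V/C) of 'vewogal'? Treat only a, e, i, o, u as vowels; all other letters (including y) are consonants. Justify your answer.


Letter mapping: v = C, e = V, w = C, o = V, g = C, a = V, l = C.

CVCVCVC


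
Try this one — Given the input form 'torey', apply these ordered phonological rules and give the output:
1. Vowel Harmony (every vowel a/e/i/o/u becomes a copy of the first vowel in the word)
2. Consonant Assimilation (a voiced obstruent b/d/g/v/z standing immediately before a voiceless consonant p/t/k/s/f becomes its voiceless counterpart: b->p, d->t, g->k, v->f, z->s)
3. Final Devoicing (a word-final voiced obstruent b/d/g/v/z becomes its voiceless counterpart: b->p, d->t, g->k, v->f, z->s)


Starting form: 'torey'
Rule 1: Vowel Harmony: all vowels become 'o' (matching first vowel). 'torey' -> 'toroy'
Rule 2: Consonant Assimilation: no voiced obstruent (b/d/g/v/z) stands immediately before a voiceless consonant (p/t/k/s/f). No change.
Rule 3: Final Devoicing: final consonant 'y' is not one of the voiced obstruents b/d/g/v/z. No change.
Final form: 'toroy'

toroy


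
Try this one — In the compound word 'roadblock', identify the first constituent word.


Split 'roadblock' into 'road' + 'block'. The first part is 'road'.

road


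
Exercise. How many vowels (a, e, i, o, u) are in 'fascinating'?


Vowels in 'fascinating': a, i, a, i = 4 vowels.

4


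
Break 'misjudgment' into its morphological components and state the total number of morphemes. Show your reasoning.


Step 1: Identify prefix: 'mis' (meaning: wrongly)
Step 2: Identify root: 'judge'
Step 3: Identify suffix(es): 'ment'
Decomposition: mis- (prefix: wrongly) + judge (root) + -ment (suffix: action/result)
Total morphemes: 3

3 morphemes (mis- (prefix: wrongly) + judge (root) + -ment (suffix: action/result))


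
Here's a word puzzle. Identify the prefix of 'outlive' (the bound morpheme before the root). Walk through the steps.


The word 'outlive' = 'out' (prefix) + 'live' (root). The prefix is 'out'.

out


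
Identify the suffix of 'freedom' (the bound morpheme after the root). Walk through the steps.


The word 'freedom' = 'free' (root) + '-dom' (suffix). The suffix is '-dom'.

dom


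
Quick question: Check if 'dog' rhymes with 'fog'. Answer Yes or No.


Rime (stressed vowel + following sounds) of 'dog': -og = /ɒg/
Rime of 'fog': -og = /ɒg/
/ɒg/ and /ɒg/ are the same ending sound, so the words rhyme.

Yes


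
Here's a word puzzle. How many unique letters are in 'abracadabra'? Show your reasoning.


Unique letters in 'abracadabra': {a, b, c, d, r} = 5 distinct letters.

5


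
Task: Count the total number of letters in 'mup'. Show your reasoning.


Spell out 'mup' and number each letter: m(1), u(2), p(3). Total: 3 letters.

3


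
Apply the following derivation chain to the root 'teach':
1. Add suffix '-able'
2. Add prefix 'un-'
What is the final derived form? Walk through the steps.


Step 1: Add suffix '-able' to 'teach' = 'teachable'
Step 2: Add prefix 'un-' to 'teachable' = 'unteachable'

unteachable


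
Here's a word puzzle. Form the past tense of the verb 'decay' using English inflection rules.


Apply rule: Add -ed. 'decay' becomes 'decayed'.

decayed


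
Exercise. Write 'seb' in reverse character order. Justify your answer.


Reverse 'seb' character by character: 'bes'.

bes


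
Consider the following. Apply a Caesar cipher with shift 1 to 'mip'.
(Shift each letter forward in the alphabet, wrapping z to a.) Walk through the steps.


Shift each letter by 1: m -> n, i -> j, p -> q. Result: 'njq'.

njq


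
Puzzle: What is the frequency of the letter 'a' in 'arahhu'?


Letter 'a' in 'arahhu': found at position(s) 1, 3 = 2 occurrence(s).

2


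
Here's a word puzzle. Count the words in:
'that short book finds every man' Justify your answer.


Split into words: that | short | book | finds | every | man = 6 words.

6


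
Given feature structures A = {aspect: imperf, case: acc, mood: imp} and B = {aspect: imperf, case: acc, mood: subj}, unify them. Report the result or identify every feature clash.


Compare features:
aspect: A=imperf vs B=imperf -> unified: imperf
case: A=acc vs B=acc -> unified: acc
mood: A=imp vs B=subj -> CLASH
Clash detected on feature 'mood' (imp vs subj); unification fails.

CLASH on 'mood' (imp vs subj)


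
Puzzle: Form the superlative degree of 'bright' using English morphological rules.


Apply superlative formation (add -est): 'bright' -> 'brightest'.

brightest


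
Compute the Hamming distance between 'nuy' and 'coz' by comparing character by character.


Alignment:
Position 1: 'n' vs 'c' = DIFFER
Position 2: 'u' vs 'o' = DIFFER
Position 3: 'y' vs 'z' = DIFFER
Total differences: 3

3


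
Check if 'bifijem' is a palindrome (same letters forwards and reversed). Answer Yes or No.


Forward: 'bifijem'
Reversed: 'mejifib'
They differ.

No


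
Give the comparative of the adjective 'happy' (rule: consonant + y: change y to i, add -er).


Apply comparative formation (consonant + y: change y to i, add -er): 'happy' -> 'happier'.

happier


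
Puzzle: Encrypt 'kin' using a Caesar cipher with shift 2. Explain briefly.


Shift each letter by 2: k -> m, i -> k, n -> p. Result: 'mkp'.

mkp


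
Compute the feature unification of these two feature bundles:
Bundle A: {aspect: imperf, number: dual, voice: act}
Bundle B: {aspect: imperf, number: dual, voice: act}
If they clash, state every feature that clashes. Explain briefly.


Compare features:
aspect: A=imperf vs B=imperf -> unified: imperf
number: A=dual vs B=dual -> unified: dual
voice: A=act vs B=act -> unified: act
No clashes found.

Unified: {aspect: imperf, number: dual, voice: act}


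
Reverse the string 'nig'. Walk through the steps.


Reverse 'nig' character by character: 'gin'.

gin


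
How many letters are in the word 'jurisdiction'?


Spell out 'jurisdiction' and number each letter: j(1), u(2), r(3), i(4), s(5), d(6), i(7), c(8), t(9), i(10), o(11), n(12). Total: 12 letters.

12


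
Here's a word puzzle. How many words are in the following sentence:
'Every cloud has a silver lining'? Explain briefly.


Split into words: Every | cloud | has | a | silver | lining = 6 words.

6


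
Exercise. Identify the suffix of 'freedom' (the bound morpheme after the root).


The word 'freedom' = 'free' (root) + '-dom' (suffix). The suffix is '-dom'.

dom


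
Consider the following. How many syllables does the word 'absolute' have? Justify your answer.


Break 'absolute' into syllables: ab-so-lute -> ab | so | lute = 3 syllables

3 syllables


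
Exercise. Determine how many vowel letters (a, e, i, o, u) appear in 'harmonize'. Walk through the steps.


Vowels in 'harmonize': a, o, i, e = 4 vowels.

4


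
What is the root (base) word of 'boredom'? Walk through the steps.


Remove suffix '-dom' from 'boredom' to get root 'bore'.

bore


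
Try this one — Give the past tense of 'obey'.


Apply rule: Add -ed. 'obey' becomes 'obeyed'.

obeyed


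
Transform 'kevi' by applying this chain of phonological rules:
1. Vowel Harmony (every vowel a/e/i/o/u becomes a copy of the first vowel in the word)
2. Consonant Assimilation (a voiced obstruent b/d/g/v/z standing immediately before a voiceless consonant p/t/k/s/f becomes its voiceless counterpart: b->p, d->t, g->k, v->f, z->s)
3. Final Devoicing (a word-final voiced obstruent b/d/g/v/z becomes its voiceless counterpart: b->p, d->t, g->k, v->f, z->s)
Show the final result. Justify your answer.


Starting form: 'kevi'
Rule 1: Vowel Harmony: all vowels become 'e' (matching first vowel). 'kevi' -> 'keve'
Rule 2: Consonant Assimilation: no voiced obstruent (b/d/g/v/z) stands immediately before a voiceless consonant (p/t/k/s/f). No change.
Rule 3: Final Devoicing: the word ends in the vowel 'e', not a consonant. No change.
Final form: 'keve'

keve


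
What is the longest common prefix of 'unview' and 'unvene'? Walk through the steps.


Compare from the start: 3 characters match: 'unv'. Mismatch at position 4: 'i' vs 'e'.

unv


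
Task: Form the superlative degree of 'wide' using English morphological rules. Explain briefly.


Apply superlative formation (ends in e: add -st): 'wide' -> 'widest'.

widest


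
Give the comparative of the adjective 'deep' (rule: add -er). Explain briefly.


Apply comparative formation (add -er): 'deep' -> 'deeper'.

deeper


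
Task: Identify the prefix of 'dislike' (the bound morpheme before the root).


The word 'dislike' = 'dis' (prefix) + 'like' (root). The prefix is 'dis'.

dis


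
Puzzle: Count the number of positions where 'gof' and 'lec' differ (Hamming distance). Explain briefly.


Alignment:
Position 1: 'g' vs 'l' = DIFFER
Position 2: 'o' vs 'e' = DIFFER
Position 3: 'f' vs 'c' = DIFFER
Total differences: 3

3


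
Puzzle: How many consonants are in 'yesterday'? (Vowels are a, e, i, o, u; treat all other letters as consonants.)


Consonants in 'yesterday': y, s, t, r, d, y = 6 consonants.

6


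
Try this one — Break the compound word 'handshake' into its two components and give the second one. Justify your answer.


Split 'handshake' into 'hand' + 'shake'. The second part is 'shake'.

shake


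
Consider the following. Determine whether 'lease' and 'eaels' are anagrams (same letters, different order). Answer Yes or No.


Sorted letters of 'lease': 'aeels'
Sorted letters of 'eaels': 'aeels'
They match.

Yes


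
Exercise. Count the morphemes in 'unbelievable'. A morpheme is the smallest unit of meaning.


Decomposition: un- (prefix) + believe (root) + -able (suffix) = 3 morpheme(s)

3 morphemes


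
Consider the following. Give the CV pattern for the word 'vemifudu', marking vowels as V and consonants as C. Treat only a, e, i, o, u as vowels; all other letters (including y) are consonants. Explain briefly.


Letter mapping: v = C, e = V, m = C, i = V, f = C, u = V, d = C, u = V.

CVCVCVCV


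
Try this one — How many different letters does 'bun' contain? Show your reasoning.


Unique letters in 'bun': {b, n, u} = 3 distinct letters.

3


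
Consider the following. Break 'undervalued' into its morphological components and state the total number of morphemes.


Step 1: Identify prefix: 'under' (meaning: beneath/insufficient)
Step 2: Identify root: 'value'
Step 3: Identify suffix(es): 'ed'
Decomposition: under- (prefix: beneath/insufficient) + value (root) + -ed (suffix: past)
Total morphemes: 3

3 morphemes (under- (prefix: beneath/insufficient) + value (root) + -ed (suffix: past))


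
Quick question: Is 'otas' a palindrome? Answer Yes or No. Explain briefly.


Forward: 'otas'
Reversed: 'sato'
They differ.

No


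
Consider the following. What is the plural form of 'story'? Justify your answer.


Apply rule: Change -y to -ies (consonant + y). 'story' becomes 'stories'.

stories


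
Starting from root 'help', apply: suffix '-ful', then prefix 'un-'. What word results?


Step 1: Add suffix '-ful' to 'help' = 'helpful'
Step 2: Add prefix 'un-' to 'helpful' = 'unhelpful'

unhelpful


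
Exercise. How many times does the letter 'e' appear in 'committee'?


Letter 'e' in 'committee': found at position(s) 8, 9 = 2 occurrence(s).

2


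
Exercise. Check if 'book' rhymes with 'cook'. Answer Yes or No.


Rime (stressed vowel + following sounds) of 'book': -ook = /ʊk/
Rime of 'cook': -ook = /ʊk/
/ʊk/ and /ʊk/ are the same ending sound, so the words rhyme.

Yes


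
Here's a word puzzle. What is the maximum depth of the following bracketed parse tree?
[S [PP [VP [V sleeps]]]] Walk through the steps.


Count bracket nesting levels:
'[' at pos 0: depth = 1
'[' at pos 3: depth = 2
'[' at pos 7: depth = 3
'[' at pos 11: depth = 4
Maximum depth reached: 4

4


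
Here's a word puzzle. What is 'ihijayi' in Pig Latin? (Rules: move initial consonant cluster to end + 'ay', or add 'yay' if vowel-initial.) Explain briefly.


'ihijayi' starts with a vowel, so add 'yay': 'ihijayiyay'.

ihijayiyay


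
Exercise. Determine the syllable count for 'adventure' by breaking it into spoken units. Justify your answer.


Break 'adventure' into syllables: ad-ven-ture -> ad | ven | ture = 3 syllables

3 syllables


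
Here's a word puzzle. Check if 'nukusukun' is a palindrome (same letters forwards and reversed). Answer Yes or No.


Forward: 'nukusukun'
Reversed: 'nukusukun'
They are identical.

Yes


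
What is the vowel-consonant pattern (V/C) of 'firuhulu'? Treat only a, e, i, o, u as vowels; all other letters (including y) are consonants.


Letter mapping: f = C, i = V, r = C, u = V, h = C, u = V, l = C, u = V.

CVCVCVCV


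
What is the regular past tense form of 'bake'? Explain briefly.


Apply rule: Add -d (word ends in -e). 'bake' becomes 'baked'.

baked


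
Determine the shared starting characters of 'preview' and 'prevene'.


Compare from the start: 4 characters match: 'prev'. Mismatch at position 5: 'i' vs 'e'.

prev


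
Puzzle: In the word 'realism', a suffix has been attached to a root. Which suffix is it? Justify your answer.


The word 'realism' = 'real' (root) + '-ism' (suffix). The suffix is '-ism'.

ism


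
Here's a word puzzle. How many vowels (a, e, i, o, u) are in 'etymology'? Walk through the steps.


Vowels in 'etymology': e, o, o = 3 vowels.

3


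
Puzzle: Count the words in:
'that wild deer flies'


Split into words: that | wild | deer | flies = 4 words.

4


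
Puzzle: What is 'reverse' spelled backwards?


Reverse 'reverse' character by character: 'esrever'.

esrever


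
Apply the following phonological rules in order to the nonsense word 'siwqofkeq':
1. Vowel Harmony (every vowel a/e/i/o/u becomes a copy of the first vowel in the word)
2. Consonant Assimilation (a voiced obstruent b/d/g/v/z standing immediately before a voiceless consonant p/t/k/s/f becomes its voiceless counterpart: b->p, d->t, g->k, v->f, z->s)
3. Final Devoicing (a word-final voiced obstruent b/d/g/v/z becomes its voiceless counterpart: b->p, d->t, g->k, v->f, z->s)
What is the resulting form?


Starting form: 'siwqofkeq'
Rule 1: Vowel Harmony: all vowels become 'i' (matching first vowel). 'siwqofkeq' -> 'siwqifkiq'
Rule 2: Consonant Assimilation: no voiced obstruent (b/d/g/v/z) stands immediately before a voiceless consonant (p/t/k/s/f). No change.
Rule 3: Final Devoicing: final consonant 'q' is not one of the voiced obstruents b/d/g/v/z. No change.
Final form: 'siwqifkiq'

siwqifkiq


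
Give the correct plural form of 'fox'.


Apply rule: Add -es (sibilant/fricative ending). 'fox' becomes 'foxes'.

foxes


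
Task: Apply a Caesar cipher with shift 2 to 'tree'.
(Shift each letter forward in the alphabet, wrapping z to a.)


Shift each letter by 2: t -> v, r -> t, e -> g, e -> g. Result: 'vtgg'.

vtgg


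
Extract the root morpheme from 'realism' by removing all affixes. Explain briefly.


Remove suffix '-ism' from 'realism' to get root 'real'.

real


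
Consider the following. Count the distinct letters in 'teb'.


Unique letters in 'teb': {b, e, t} = 3 distinct letters.

3


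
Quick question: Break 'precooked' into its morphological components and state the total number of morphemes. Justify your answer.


Step 1: Identify prefix: 'pre' (meaning: before)
Step 2: Identify root: 'cook'
Step 3: Identify suffix(es): 'ed'
Decomposition: pre- (prefix: before) + cook (root) + -ed (suffix: past)
Total morphemes: 3

3 morphemes (pre- (prefix: before) + cook (root) + -ed (suffix: past))


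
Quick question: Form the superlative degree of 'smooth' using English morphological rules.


Apply superlative formation (add -est): 'smooth' -> 'smoothest'.

smoothest


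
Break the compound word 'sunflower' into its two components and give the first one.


Split 'sunflower' into 'sun' + 'flower'. The first part is 'sun'.

sun


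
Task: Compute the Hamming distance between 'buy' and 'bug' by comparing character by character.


Alignment:
Position 1: 'b' vs 'b' = match
Position 2: 'u' vs 'u' = match
Position 3: 'y' vs 'g' = DIFFER
Total differences: 1

1


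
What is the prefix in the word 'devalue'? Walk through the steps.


The word 'devalue' = 'de' (prefix) + 'value' (root). The prefix is 'de'.

de


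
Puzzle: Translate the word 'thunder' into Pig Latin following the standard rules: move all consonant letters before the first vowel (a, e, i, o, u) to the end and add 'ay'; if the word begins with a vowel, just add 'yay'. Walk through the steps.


'thunder': move consonant cluster 'th' to end and add 'ay': 'underthay'.

underthay


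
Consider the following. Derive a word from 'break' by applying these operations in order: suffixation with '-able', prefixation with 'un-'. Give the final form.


Step 1: Add suffix '-able' to 'break' = 'breakable'
Step 2: Add prefix 'un-' to 'breakable' = 'unbreakable'

unbreakable


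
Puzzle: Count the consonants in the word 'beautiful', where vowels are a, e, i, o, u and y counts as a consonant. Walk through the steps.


Consonants in 'beautiful': b, t, f, l = 4 consonants.

4


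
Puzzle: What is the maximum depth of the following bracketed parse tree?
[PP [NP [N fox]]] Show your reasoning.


Count bracket nesting levels:
'[' at pos 0: depth = 1
'[' at pos 4: depth = 2
'[' at pos 8: depth = 3
Maximum depth reached: 3

3


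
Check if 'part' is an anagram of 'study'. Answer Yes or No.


Sorted letters of 'part': 'aprt'
Sorted letters of 'study': 'dstuy'
They do not match.

No


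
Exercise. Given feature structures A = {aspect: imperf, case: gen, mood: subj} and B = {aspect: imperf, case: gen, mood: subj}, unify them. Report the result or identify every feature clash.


Compare features:
aspect: A=imperf vs B=imperf -> unified: imperf
case: A=gen vs B=gen -> unified: gen
mood: A=subj vs B=subj -> unified: subj
No clashes found.

Unified: {aspect: imperf, case: gen, mood: subj}


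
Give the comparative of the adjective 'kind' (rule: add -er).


Apply comparative formation (add -er): 'kind' -> 'kinder'.

kinder


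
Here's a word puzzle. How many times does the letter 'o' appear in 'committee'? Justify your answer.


Letter 'o' in 'committee': found at position(s) 2 = 1 occurrence(s).

1


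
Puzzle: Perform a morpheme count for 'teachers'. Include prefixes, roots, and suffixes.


Decomposition: teach (root) + -er (suffix) + -s (plural) = 3 morpheme(s)

3 morphemes


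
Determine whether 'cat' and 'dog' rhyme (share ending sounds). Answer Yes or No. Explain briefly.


Rime (stressed vowel + following sounds) of 'cat': -at = /æt/
Rime of 'dog': -og = /ɒg/
/æt/ and /ɒg/ are different ending sounds, so the words do not rhyme.

No


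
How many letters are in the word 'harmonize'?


Spell out 'harmonize' and number each letter: h(1), a(2), r(3), m(4), o(5), n(6), i(7), z(8), e(9). Total: 9 letters.

9


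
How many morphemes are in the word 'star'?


Decomposition: star (free morpheme) = 1 morpheme(s)

1 morphemes


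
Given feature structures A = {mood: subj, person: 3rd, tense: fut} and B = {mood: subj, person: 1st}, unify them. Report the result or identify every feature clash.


Compare features:
mood: A=subj vs B=subj -> unified: subj
person: A=3rd vs B=1st -> CLASH
tense: A=fut vs B=_ -> unified: fut
Clash detected on feature 'person' (3rd vs 1st); unification fails.

CLASH on 'person' (3rd vs 1st)


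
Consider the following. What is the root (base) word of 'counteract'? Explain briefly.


Remove prefix 'counter' from 'counteract' to get root 'act'.

act


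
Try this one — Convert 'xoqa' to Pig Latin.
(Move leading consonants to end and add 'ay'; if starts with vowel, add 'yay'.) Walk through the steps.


'xoqa': move consonant cluster 'x' to end and add 'ay': 'oqaxay'.

oqaxay


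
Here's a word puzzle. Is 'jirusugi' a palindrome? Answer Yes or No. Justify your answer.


Forward: 'jirusugi'
Reversed: 'igusurij'
They differ.

No


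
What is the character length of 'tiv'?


Spell out 'tiv' and number each letter: t(1), i(2), v(3). Total: 3 letters.

3


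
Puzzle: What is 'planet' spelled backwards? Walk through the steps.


Reverse 'planet' character by character: 'tenalp'.

tenalp


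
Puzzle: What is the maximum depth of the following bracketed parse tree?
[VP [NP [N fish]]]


Count bracket nesting levels:
'[' at pos 0: depth = 1
'[' at pos 4: depth = 2
'[' at pos 8: depth = 3
Maximum depth reached: 3

3


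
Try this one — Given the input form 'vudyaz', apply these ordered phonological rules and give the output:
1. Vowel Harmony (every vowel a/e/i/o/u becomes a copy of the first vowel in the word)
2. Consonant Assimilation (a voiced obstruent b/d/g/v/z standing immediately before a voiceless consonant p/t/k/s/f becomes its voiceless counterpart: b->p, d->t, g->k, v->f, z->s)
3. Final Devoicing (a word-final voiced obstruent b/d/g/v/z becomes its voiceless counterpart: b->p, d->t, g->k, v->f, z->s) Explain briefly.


Starting form: 'vudyaz'
Rule 1: Vowel Harmony: all vowels become 'u' (matching first vowel). 'vudyaz' -> 'vudyuz'
Rule 2: Consonant Assimilation: no voiced obstruent (b/d/g/v/z) stands immediately before a voiceless consonant (p/t/k/s/f). No change.
Rule 3: Final Devoicing: word-final voiced obstruent 'z' becomes voiceless 's'. 'vudyuz' -> 'vudyus'
Final form: 'vudyus'

vudyus


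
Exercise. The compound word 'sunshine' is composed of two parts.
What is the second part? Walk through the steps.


Split 'sunshine' into 'sun' + 'shine'. The second part is 'shine'.

shine


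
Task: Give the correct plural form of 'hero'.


Apply rule: Add -es (consonant + o). 'hero' becomes 'heroes'.

heroes


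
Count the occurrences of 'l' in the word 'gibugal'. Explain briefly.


Letter 'l' in 'gibugal': found at position(s) 7 = 1 occurrence(s).

1


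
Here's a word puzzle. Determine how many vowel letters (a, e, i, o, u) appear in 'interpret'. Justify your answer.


Vowels in 'interpret': i, e, e = 3 vowels.

3
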